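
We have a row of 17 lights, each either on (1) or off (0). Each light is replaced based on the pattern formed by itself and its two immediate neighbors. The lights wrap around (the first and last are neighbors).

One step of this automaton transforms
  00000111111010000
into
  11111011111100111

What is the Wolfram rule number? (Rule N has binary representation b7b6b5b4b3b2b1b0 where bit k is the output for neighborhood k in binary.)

227

position 6: 111 → 1  (bit 7 = 1)
position 10: 110 → 1  (bit 6 = 1)
position 11: 101 → 1  (bit 5 = 1)
position 13: 100 → 0  (bit 4 = 0)
position 5: 011 → 0  (bit 3 = 0)
position 12: 010 → 0  (bit 2 = 0)
position 4: 001 → 1  (bit 1 = 1)
position 0: 000 → 1  (bit 0 = 1)
bits b7..b0 = 11100011 = 227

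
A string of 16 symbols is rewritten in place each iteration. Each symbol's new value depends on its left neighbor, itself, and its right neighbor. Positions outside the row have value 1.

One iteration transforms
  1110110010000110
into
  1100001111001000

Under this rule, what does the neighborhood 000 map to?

At position 10 the neighborhood is 000; the next row has 0 there.

0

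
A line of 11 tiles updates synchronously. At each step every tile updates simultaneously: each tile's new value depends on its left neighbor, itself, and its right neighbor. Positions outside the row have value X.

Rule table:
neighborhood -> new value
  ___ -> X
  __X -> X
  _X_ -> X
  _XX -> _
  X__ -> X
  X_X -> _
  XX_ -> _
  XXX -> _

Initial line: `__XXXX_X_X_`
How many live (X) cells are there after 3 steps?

XX_____X_X_
__XXXXXX_X_
XX_______X_
count of X: 3

3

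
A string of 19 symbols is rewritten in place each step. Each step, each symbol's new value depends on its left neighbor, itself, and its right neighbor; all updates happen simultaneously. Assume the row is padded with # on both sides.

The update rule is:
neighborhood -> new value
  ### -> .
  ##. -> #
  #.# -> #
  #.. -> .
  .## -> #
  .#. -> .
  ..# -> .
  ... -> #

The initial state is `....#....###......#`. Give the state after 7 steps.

.##...##.#.#.####.#
###.#.###.#.##..###
..##.##.##.###..#..
..##########.#.....
..#........##..###.
....######.##..#.##
.##.#....####...##.

.##.#....####...##.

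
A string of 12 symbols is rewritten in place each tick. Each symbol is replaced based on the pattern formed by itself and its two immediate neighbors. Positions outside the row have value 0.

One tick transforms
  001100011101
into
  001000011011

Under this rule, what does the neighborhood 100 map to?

At position 4 the neighborhood is 100; the next row has 0 there.

0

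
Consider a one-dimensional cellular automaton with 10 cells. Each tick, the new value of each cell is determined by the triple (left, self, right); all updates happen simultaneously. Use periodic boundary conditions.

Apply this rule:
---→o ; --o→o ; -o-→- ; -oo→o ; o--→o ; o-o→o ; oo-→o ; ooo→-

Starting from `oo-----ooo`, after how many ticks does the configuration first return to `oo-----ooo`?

2

tick 1: -ooooooo--
tick 2: oo-----ooo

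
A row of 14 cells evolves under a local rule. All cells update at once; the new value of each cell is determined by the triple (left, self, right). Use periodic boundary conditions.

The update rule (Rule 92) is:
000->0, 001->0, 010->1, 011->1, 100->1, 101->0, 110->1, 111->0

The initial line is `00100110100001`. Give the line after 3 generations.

generation 1: 10110110110001
generation 2: 10110110111001
generation 3: 10110110101101

10110110101101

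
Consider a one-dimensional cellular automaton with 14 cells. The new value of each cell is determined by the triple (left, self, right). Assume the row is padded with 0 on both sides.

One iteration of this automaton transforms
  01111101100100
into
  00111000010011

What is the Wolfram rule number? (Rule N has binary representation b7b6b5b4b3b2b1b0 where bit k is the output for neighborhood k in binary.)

145

position 2: 111 → 1  (bit 7 = 1)
position 5: 110 → 0  (bit 6 = 0)
position 6: 101 → 0  (bit 5 = 0)
position 9: 100 → 1  (bit 4 = 1)
position 1: 011 → 0  (bit 3 = 0)
position 11: 010 → 0  (bit 2 = 0)
position 0: 001 → 0  (bit 1 = 0)
position 13: 000 → 1  (bit 0 = 1)
bits b7..b0 = 10010001 = 145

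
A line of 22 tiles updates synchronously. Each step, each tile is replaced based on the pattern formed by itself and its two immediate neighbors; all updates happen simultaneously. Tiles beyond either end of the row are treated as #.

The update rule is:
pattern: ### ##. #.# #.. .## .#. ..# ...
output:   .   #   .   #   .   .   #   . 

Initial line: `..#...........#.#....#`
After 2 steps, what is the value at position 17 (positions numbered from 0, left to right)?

.

##.#.........#...#..#.
.#..#.......#.#.#.##..
position 17 holds .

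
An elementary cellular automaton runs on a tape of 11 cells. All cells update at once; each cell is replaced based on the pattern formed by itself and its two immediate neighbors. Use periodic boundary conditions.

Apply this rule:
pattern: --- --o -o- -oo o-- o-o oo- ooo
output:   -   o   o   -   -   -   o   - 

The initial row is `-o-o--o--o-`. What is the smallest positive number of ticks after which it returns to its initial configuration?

2

oo-o-oo-oo-
-o-o--o--o-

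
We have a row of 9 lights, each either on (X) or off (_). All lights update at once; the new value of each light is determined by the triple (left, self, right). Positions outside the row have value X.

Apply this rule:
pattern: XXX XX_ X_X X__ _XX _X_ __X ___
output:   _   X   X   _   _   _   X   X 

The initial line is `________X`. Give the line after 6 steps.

step 1: _XXXXXXX_
step 2: X______XX
step 3: X_XXXXX__
step 4: XX____X_X
step 5: _X_XXX_X_
step 6: X_X__XX_X

X_X__XX_X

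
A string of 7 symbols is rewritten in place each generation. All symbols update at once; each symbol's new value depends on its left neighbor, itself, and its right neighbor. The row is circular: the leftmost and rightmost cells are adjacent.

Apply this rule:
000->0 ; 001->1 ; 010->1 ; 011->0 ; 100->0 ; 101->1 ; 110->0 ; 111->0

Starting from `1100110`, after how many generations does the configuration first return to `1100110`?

generation 1: 0001001
generation 2: 0011011
generation 3: 0100100
generation 4: 1101100
generation 5: 0010001
generation 6: 0110011
generation 7: 1000100
generation 8: 1001101
generation 9: 0010010
generation 10: 0110110
generation 11: 1001000
generation 12: 1011001
generation 13: 0100010
generation 14: 1100110

14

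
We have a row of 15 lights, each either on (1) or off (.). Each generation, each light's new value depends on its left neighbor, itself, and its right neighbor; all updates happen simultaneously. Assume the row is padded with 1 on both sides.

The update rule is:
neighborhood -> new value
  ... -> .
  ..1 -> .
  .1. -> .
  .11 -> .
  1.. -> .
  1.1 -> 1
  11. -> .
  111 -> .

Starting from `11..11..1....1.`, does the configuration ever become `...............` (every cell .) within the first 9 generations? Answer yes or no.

..............1
...............
all cells are . at generation 2

yes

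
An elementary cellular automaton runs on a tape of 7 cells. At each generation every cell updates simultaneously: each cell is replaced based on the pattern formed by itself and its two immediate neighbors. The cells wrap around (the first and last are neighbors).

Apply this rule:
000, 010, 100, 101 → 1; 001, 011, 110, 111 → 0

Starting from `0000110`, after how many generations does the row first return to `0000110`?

14

1110001
0001100
1100011
0011000
1000111
0110000
0001111
1100000
0011110
1000001
0111100
0000011
1111000
0000110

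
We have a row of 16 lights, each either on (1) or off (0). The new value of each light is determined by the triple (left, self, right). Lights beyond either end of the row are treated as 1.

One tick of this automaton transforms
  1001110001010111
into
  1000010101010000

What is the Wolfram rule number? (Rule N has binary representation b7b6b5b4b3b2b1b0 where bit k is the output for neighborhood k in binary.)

position 4: 111 → 0  (bit 7 = 0)
position 0: 110 → 1  (bit 6 = 1)
position 10: 101 → 0  (bit 5 = 0)
position 1: 100 → 0  (bit 4 = 0)
position 3: 011 → 0  (bit 3 = 0)
position 9: 010 → 1  (bit 2 = 1)
position 2: 001 → 0  (bit 1 = 0)
position 7: 000 → 1  (bit 0 = 1)
bits b7..b0 = 01000101 = 69

69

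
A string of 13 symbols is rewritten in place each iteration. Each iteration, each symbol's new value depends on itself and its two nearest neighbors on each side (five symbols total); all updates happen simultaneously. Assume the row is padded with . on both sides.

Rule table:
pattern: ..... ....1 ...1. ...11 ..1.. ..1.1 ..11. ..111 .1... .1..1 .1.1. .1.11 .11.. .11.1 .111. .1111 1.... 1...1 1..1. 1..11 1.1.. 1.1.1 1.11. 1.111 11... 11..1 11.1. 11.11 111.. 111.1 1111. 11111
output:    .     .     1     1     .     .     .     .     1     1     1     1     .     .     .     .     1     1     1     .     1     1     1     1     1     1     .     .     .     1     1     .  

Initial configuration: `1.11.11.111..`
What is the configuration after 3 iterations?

.1....1..111.

.11..1..1..11
1..11.11.1...
.1....1..111.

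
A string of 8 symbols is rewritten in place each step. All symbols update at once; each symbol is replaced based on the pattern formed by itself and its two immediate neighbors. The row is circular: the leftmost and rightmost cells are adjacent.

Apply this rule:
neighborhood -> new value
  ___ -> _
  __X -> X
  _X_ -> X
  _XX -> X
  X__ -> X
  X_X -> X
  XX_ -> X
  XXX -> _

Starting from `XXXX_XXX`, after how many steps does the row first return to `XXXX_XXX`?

___XXX__
__XX_XX_
_XXXXXXX
XX_____X
_XX___XX
XXXX_XXX

6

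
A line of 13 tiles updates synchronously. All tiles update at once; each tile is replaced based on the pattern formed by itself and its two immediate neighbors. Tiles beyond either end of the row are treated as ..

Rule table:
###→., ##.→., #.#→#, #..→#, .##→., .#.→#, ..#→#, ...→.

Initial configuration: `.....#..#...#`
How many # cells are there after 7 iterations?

6

....######.##
...#......#..
..###....###.
.#...#..#...#
###.######.##
...#......#..  (repeats iteration 2; period 4)
iteration 7: ..###....###.
count of #: 6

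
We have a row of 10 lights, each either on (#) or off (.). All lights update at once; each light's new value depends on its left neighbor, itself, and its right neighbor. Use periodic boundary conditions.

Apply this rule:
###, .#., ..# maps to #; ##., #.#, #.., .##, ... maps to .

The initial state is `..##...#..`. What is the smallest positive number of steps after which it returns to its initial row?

.#....##..
##...#....
....##...#
...#....##
..##...#..

5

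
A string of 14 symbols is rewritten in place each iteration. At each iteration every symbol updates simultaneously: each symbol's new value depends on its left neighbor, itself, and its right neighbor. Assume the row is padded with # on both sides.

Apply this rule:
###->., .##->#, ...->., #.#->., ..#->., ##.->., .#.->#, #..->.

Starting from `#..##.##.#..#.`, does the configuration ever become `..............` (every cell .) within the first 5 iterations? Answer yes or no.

no

...#..#..#..#.
...#..#..#..#.  (fixed point — unchanged through iteration 5)
iteration 5 is ...#..#..#..#., still not uniform .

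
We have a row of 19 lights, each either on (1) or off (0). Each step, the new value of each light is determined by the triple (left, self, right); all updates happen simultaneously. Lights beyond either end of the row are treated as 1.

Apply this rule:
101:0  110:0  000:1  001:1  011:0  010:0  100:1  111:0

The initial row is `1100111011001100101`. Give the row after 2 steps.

0011000000110011000
1100111111001100111

1100111111001100111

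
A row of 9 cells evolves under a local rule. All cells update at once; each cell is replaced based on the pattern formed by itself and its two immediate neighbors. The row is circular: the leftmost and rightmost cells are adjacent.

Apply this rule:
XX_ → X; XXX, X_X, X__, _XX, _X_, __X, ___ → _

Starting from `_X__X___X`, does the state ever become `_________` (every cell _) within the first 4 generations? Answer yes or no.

yes

_________
all cells are _ at generation 1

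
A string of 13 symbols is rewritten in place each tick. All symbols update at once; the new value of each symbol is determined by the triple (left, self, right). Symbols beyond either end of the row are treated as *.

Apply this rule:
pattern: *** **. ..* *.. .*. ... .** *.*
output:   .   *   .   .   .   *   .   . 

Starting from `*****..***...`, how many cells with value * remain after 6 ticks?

....*....*.*.
.**...**.....
..*.*..*.***.
...........*.
.*********...
.........*.*.
count of *: 2

2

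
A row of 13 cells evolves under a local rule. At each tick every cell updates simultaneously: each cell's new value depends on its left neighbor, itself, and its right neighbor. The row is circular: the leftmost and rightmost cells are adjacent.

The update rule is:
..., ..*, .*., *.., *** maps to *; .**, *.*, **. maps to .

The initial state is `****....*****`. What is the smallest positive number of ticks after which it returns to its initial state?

5

***.****.****
**...**...***
*.***..***.**
...*.**.*...*
****....*****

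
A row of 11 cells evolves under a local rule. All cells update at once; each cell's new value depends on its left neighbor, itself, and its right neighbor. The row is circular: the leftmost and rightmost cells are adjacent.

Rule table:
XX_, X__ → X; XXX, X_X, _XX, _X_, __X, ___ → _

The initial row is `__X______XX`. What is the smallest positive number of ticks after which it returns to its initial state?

X__X______X
XX__X______
_XX__X_____
__XX__X____
___XX__X___
____XX__X__
_____XX__X_
______XX__X
X______XX__
_X______XX_
__X______XX

11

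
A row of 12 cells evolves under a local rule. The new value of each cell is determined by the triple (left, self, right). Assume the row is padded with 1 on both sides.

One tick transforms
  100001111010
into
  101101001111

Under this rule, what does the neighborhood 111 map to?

At position 6 the neighborhood is 111; the next row has 0 there.

0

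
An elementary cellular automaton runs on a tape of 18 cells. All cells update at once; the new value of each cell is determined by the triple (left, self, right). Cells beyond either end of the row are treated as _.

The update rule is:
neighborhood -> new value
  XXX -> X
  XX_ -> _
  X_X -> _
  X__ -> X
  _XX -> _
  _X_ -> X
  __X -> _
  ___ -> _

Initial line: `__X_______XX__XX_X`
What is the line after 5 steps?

______XX_________X

step 1: __XX________X____X
step 2: ____X_______XX___X
step 3: ____XX________X__X
step 4: ______X_______XX_X
step 5: ______XX_________X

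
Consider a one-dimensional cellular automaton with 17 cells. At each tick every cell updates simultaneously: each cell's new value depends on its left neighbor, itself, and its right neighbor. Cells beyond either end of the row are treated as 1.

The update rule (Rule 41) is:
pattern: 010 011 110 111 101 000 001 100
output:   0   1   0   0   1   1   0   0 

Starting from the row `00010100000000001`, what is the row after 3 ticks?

00111100011111010

01001001111111101
10000001000000011
00111100011111010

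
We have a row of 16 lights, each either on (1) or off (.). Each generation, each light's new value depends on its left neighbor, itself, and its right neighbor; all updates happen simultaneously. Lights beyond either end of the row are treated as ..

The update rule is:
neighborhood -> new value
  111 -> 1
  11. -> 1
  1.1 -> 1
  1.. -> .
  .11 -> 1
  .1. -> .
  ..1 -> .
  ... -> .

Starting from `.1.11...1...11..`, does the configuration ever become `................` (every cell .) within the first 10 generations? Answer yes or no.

no

..111.......11..
..111.......11..  (fixed point — unchanged through generation 10)
generation 10 is ..111.......11.., still not uniform .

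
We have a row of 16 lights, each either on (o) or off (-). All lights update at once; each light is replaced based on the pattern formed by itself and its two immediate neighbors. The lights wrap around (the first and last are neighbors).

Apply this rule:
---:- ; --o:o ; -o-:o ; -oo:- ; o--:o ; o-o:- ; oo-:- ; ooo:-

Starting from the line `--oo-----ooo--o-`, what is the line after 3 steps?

o----------oo---

step 1: -o--o---o---oooo
step 2: -ooooo-ooo-o----
step 3: o----------oo---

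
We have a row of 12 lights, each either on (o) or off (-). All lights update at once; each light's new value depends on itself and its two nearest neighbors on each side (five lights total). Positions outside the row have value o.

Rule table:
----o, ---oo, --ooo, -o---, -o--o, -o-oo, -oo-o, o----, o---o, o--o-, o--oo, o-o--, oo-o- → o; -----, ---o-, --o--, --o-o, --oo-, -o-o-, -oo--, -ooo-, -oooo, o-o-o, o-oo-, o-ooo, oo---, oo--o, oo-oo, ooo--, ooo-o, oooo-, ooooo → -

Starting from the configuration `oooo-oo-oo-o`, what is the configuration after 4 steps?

------o--o--
-o--o--oo-oo
oooo-oo-o---
------oooooo

------oooooo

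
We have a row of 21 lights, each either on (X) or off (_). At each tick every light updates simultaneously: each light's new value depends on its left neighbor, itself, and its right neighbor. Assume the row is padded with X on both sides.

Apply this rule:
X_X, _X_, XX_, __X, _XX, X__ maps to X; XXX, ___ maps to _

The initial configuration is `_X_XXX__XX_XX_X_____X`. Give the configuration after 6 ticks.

XXXX_XXXXXXXXXXX___XX
___XXX_________XX_XX_
X_XX_XX_______XXXXXXX
XXXXXXXX_____XX______
_______XX___XXXX____X
X_____XXXX_XX__XX__XX

X_____XXXX_XX__XX__XX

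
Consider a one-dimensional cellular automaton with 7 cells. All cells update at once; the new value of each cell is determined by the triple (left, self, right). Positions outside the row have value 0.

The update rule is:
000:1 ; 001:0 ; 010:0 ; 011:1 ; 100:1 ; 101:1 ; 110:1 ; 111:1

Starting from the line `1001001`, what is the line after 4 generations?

0100100
0010011
1001011
0100111

0100111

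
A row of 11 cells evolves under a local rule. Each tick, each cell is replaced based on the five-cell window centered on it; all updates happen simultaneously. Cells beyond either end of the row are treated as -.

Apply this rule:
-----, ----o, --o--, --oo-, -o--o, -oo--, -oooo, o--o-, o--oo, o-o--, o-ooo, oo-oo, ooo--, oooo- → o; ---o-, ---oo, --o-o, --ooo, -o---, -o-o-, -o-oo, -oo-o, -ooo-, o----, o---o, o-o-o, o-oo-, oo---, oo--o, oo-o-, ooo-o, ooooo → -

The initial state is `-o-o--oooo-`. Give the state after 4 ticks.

oo-o--oooo-

---ooo-ooo-
oo----oo-o-
oo--o-o--o-
oo-o--oooo-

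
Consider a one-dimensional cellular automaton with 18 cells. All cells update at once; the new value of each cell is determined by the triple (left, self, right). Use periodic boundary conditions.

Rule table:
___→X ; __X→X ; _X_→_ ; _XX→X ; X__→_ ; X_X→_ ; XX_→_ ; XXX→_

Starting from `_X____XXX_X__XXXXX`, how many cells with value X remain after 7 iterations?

6

___XXXX_____XX____
XXXX____XXXXX__XXX
_____XXXX_____XX__
XXXXXX____XXXXX__X
_______XXXX_____XX
_XXXXXXX____XXXXX_
XX_______XXXX_____
count of X: 6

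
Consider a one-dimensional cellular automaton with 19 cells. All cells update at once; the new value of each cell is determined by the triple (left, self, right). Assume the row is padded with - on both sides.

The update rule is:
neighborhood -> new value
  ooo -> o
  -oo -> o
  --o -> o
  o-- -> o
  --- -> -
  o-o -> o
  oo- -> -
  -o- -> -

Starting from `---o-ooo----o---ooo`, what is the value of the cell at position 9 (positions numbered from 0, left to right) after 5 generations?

--o-ooo-o--o-o-ooo-
-o-ooo-o-oo-o-ooo-o
o-ooo-o-oo-o-ooo-o-
-ooo-o-oo-o-ooo-o-o
ooo-o-oo-o-ooo-o-o-
position 9 holds o

o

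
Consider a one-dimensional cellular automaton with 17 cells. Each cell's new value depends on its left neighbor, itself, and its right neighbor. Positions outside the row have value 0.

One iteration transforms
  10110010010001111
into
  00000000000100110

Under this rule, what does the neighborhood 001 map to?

0

At position 5 the neighborhood is 001; the next row has 0 there.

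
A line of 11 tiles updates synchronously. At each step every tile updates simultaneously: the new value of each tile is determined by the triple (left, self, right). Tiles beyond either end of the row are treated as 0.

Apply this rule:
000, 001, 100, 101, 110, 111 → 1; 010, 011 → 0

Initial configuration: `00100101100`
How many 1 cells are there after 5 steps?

7

11011010111
01101101011
10110110101
01011011010
10101101101
count of 1: 7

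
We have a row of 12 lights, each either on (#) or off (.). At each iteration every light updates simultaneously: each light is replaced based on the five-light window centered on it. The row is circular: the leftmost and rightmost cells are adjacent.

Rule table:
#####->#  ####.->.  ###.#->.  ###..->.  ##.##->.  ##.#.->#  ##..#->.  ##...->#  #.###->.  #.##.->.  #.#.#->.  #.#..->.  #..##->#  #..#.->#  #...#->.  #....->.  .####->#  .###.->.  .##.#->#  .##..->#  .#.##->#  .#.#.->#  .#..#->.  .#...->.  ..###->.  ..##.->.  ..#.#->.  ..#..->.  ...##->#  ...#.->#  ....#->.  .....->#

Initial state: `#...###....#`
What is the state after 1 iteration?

##.#...#..#.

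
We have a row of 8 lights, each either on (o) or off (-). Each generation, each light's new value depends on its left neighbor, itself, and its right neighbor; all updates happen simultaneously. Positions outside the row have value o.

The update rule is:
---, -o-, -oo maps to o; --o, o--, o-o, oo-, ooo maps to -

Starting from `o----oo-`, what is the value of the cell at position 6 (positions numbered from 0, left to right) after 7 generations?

generation 1: --oo-o--
generation 2: --o--o--
generation 3: --o--o--  (fixed point — unchanged through generation 7)
position 6 holds -

-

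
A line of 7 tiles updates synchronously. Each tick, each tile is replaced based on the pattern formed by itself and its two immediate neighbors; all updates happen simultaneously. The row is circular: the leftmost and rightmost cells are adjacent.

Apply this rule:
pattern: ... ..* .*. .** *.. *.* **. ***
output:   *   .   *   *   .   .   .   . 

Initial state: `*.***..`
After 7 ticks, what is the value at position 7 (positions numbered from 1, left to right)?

.

*.*....
*.*.**.
*.*.*..
*.*.*..  (fixed point — unchanged through tick 7)
position 7 holds .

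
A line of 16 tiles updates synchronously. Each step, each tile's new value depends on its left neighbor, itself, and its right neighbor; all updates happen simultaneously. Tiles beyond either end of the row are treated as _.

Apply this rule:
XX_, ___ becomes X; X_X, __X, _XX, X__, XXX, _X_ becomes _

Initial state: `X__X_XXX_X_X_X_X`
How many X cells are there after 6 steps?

_______X________
XXXXXX___XXXXXXX
_____X_X_______X
XXXX_____XXXXX__
___X_XXX_____X_X
XX_____X_XXX____
count of X: 6

6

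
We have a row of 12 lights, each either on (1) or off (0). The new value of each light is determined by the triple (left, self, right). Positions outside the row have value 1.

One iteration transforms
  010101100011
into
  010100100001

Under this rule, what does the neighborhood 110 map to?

At position 6 the neighborhood is 110; the next row has 1 there.

1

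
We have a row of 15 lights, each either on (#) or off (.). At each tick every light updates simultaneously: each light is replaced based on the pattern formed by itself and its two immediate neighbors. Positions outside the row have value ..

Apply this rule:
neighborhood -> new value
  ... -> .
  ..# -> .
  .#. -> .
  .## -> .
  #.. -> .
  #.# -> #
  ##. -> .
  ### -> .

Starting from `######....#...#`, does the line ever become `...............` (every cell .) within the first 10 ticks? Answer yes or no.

yes

...............
all cells are . at tick 1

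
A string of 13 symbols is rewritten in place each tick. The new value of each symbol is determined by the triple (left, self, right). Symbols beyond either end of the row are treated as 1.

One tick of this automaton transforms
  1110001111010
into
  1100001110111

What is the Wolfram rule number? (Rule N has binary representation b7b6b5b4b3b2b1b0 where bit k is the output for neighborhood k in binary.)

position 0: 111 → 1  (bit 7 = 1)
position 2: 110 → 0  (bit 6 = 0)
position 10: 101 → 1  (bit 5 = 1)
position 3: 100 → 0  (bit 4 = 0)
position 6: 011 → 1  (bit 3 = 1)
position 11: 010 → 1  (bit 2 = 1)
position 5: 001 → 0  (bit 1 = 0)
position 4: 000 → 0  (bit 0 = 0)
bits b7..b0 = 10101100 = 172

172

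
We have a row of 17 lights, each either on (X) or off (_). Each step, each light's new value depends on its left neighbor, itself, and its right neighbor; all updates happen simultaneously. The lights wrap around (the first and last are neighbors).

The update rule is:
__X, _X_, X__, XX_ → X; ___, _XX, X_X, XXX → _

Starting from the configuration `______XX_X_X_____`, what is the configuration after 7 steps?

_X_X_XXXXX__XXXXX

_____X_X_X_XX____
____XX_X_X__XX___
___X_X_X_XXX_XX__
__XX_X_X___X__XX_
_X_X_X_XX_XXXX_XX
_X_X_X__X____X__X
_X_X_XXXXX__XXXXX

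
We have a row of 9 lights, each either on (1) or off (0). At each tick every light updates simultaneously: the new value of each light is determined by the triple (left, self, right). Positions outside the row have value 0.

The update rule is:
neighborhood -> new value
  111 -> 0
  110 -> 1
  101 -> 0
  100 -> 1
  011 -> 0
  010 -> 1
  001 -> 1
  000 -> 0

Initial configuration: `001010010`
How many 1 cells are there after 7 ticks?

5

011011111
101000001
101100011
100110101
111010101
001010101
011010101
count of 1: 5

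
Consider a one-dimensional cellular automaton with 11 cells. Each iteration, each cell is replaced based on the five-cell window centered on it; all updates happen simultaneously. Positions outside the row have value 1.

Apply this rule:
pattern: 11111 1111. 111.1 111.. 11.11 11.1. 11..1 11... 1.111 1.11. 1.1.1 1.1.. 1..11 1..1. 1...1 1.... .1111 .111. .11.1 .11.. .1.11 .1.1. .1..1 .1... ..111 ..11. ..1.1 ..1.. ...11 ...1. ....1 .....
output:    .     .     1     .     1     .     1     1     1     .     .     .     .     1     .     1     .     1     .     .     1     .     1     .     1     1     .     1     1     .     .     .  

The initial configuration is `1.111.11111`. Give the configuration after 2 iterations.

1111111....
.......11.1

.......11.1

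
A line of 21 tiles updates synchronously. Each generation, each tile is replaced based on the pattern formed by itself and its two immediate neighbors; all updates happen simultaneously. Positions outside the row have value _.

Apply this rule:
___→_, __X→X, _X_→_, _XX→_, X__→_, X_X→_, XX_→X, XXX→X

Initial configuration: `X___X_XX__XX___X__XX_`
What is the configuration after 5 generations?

___X___X_X_X__X__X_X_
__X___X______X__X____
_X___X______X__X_____
X___X______X__X______
___X______X__X_______

___X______X__X_______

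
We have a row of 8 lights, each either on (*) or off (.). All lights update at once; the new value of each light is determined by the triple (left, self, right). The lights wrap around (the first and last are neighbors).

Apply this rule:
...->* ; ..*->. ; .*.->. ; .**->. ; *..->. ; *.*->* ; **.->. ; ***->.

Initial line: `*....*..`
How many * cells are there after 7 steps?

2

step 1: ..**....
step 2: *....***
step 3: ..**....  (repeats step 1; period 2)
step 7: ..**....
count of *: 2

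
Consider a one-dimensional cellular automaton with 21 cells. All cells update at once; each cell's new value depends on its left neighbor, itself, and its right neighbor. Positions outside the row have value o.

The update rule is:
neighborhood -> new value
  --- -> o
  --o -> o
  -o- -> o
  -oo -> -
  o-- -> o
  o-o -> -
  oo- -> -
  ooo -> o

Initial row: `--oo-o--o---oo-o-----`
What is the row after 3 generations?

---o---ooo---o---oooo

generation 1: oo---ooooooo---oooooo
generation 2: o-ooo-ooooo-ooo-ooooo
generation 3: ---o---ooo---o---oooo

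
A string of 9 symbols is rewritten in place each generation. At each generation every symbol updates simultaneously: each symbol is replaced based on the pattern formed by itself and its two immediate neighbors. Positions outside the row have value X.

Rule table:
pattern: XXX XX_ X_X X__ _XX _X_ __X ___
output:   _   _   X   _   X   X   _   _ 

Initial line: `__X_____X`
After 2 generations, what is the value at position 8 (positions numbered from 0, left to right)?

X

__X_____X  (fixed point — unchanged through generation 2)
position 8 holds X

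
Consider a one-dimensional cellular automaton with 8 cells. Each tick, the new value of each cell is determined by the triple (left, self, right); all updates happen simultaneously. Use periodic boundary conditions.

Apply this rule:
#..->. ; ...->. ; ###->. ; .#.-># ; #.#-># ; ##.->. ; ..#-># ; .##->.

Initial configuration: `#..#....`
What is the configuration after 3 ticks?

##...##.

tick 1: #.##...#
tick 2: .#....#.
tick 3: ##...##.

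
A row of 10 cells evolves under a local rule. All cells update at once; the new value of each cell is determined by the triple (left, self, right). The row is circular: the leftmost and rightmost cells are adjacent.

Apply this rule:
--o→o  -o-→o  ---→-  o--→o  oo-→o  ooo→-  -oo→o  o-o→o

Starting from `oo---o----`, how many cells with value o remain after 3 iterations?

iteration 1: ooo-ooo--o
iteration 2: --ooo-oooo
iteration 3: ooo-ooo--o
count of o: 7

7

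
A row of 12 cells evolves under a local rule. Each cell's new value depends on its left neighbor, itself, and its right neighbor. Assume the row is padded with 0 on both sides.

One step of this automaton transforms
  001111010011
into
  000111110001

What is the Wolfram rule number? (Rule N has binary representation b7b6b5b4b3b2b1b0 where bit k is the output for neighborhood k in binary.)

228

position 3: 111 → 1  (bit 7 = 1)
position 5: 110 → 1  (bit 6 = 1)
position 6: 101 → 1  (bit 5 = 1)
position 8: 100 → 0  (bit 4 = 0)
position 2: 011 → 0  (bit 3 = 0)
position 7: 010 → 1  (bit 2 = 1)
position 1: 001 → 0  (bit 1 = 0)
position 0: 000 → 0  (bit 0 = 0)
bits b7..b0 = 11100100 = 228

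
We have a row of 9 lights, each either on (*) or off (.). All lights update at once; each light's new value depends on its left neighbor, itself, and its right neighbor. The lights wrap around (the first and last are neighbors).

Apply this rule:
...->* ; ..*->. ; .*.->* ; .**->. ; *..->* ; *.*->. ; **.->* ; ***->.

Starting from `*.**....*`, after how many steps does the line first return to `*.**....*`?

step 1: *..****..
step 2: **....**.
step 3: .****..*.
step 4: ....**.**
step 5: ***..*..*
step 6: ..**.**..
step 7: *..*..***
step 8: **.**....
step 9: .*..****.
step 10: .**....**
step 11: ..****..*
step 12: *....**.*
step 13: ****..*..
step 14: ...**.**.
step 15: **..*..**
step 16: .**.**...
step 17: ..*..****
step 18: *.**....*

18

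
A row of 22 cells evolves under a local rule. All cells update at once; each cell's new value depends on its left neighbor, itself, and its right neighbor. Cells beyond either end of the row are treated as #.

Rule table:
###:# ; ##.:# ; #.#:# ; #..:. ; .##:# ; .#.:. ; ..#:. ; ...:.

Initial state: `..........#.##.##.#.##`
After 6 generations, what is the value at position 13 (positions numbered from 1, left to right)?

...........#######.###
...........###########
...........###########  (fixed point — unchanged through generation 6)
position 13 holds #

#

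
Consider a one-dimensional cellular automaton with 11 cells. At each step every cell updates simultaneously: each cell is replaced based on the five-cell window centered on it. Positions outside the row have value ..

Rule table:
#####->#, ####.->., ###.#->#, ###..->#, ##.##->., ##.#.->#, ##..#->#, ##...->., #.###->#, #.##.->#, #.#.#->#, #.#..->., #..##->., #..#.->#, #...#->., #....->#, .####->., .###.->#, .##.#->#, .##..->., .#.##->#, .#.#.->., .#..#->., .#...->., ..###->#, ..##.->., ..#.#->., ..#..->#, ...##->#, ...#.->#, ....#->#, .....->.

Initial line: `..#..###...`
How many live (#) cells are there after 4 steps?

3

###..###.#.
####.####..
#..#.#..#.#
#.#....#...
count of #: 3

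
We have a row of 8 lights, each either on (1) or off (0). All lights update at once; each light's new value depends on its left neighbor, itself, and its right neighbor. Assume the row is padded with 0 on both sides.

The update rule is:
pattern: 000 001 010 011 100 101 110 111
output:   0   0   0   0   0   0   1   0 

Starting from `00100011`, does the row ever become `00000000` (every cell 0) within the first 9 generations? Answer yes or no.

00000001
00000000
all cells are 0 at generation 2

yes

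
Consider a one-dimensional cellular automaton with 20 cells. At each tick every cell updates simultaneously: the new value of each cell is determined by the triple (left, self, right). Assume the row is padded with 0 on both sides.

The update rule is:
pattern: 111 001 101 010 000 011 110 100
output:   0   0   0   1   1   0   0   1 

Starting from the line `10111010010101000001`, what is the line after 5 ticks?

00001111011111111101

10000011010101111101
11111000010100000001
00000111010111111101
11110000010000000001
00001111011111111101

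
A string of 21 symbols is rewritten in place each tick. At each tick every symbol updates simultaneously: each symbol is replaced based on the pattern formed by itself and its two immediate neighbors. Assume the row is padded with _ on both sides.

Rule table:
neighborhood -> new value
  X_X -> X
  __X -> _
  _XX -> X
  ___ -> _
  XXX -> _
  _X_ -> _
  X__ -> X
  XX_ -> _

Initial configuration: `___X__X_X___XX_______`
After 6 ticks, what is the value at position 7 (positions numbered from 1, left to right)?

_

____X__X_X__X_X______
_____X__X_X__X_X_____
______X__X_X__X_X____
_______X__X_X__X_X___
________X__X_X__X_X__
_________X__X_X__X_X_
position 7 holds _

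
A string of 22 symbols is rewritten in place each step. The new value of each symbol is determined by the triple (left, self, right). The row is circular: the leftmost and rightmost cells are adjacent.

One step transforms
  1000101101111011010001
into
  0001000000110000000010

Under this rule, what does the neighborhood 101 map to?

At position 5 the neighborhood is 101; the next row has 0 there.

0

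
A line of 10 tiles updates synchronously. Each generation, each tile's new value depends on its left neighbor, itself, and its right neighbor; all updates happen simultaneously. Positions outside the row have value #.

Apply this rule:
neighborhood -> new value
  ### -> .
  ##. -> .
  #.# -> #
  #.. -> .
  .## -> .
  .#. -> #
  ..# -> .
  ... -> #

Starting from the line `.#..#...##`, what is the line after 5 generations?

##..#.#...
....###.#.
.##....###
#...##....
..#....##.

..#....##.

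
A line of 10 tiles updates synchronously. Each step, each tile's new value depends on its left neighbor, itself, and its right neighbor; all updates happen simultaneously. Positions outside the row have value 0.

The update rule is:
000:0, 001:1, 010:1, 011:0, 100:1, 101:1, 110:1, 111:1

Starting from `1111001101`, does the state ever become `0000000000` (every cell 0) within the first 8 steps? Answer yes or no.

0111110111
1011111011
1101111101
0110111111
1011011111
1101101111
0110110111
1011011011
step 8 is 1011011011, still not uniform 0

no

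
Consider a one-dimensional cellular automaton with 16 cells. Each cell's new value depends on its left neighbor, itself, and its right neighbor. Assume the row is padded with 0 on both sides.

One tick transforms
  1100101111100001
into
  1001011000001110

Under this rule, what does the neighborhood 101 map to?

1

At position 5 the neighborhood is 101; the next row has 1 there.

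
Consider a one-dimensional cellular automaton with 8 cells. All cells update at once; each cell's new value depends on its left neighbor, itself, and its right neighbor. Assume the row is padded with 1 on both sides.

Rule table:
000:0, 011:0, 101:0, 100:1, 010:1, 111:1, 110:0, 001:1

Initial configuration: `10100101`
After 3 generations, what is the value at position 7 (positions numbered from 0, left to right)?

1

00111100
11011011
10000001
position 7 holds 1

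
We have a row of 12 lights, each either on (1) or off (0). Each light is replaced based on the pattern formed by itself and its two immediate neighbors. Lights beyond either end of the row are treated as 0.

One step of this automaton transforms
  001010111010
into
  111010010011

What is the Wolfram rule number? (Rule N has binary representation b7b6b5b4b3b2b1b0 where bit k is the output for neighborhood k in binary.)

151

position 7: 111 → 1  (bit 7 = 1)
position 8: 110 → 0  (bit 6 = 0)
position 3: 101 → 0  (bit 5 = 0)
position 11: 100 → 1  (bit 4 = 1)
position 6: 011 → 0  (bit 3 = 0)
position 2: 010 → 1  (bit 2 = 1)
position 1: 001 → 1  (bit 1 = 1)
position 0: 000 → 1  (bit 0 = 1)
bits b7..b0 = 10010111 = 151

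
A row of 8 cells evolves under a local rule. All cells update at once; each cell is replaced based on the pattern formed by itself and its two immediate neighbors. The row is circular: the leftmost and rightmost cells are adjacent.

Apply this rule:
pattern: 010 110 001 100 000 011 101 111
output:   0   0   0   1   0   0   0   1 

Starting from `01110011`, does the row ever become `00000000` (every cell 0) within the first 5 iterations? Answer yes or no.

iteration 1: 00101000
iteration 2: 00000100
iteration 3: 00000010
iteration 4: 00000001
iteration 5: 10000000
iteration 5 is 10000000, still not uniform 0

no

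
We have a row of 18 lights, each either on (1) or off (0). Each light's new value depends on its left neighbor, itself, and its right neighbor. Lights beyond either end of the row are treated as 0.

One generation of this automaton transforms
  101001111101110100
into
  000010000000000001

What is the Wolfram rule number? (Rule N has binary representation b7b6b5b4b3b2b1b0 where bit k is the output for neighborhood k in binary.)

position 6: 111 → 0  (bit 7 = 0)
position 9: 110 → 0  (bit 6 = 0)
position 1: 101 → 0  (bit 5 = 0)
position 3: 100 → 0  (bit 4 = 0)
position 5: 011 → 0  (bit 3 = 0)
position 0: 010 → 0  (bit 2 = 0)
position 4: 001 → 1  (bit 1 = 1)
position 17: 000 → 1  (bit 0 = 1)
bits b7..b0 = 00000011 = 3

3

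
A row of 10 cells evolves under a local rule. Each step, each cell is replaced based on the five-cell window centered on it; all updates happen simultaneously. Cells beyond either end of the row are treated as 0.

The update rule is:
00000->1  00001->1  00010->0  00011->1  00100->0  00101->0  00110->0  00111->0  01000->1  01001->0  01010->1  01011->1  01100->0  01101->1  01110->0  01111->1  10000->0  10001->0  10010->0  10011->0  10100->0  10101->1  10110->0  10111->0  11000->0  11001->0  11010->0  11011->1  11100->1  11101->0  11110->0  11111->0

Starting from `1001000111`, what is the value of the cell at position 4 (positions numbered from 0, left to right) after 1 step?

0000101001
position 4 holds 1

1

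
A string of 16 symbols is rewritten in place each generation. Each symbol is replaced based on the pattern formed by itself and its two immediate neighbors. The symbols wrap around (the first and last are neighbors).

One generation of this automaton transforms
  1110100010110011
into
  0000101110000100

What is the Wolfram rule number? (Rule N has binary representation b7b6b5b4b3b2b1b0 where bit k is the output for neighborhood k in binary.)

7

position 0: 111 → 0  (bit 7 = 0)
position 2: 110 → 0  (bit 6 = 0)
position 3: 101 → 0  (bit 5 = 0)
position 5: 100 → 0  (bit 4 = 0)
position 10: 011 → 0  (bit 3 = 0)
position 4: 010 → 1  (bit 2 = 1)
position 7: 001 → 1  (bit 1 = 1)
position 6: 000 → 1  (bit 0 = 1)
bits b7..b0 = 00000111 = 7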